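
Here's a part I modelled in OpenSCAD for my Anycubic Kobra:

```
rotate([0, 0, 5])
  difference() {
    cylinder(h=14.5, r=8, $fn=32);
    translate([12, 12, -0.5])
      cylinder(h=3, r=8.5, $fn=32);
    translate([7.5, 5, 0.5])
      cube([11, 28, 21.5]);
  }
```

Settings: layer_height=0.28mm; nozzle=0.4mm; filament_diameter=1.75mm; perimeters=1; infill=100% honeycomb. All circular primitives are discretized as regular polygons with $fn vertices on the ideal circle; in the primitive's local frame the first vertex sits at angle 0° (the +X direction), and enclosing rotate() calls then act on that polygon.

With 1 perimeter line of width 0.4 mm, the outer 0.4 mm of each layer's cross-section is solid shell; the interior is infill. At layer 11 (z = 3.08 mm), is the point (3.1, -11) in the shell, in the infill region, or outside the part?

At z = 3.08 mm: the r=8 cylinder gives a regular 32-gon of circumradius 8 (constant along its height); the cylinder at (12, 12) does not reach this height (z outside [-0.5, 2.5]); the cube at (7.5, 5) (footprint 11×28) is included at this height; Taking the first minus the rest: starting from the r=8 cylinder, the 11×28 cube at (7.5, 5) misses the remaining region (no effect) — 1 connected region; (rotated 5° about Z; rotation is an isometry so areas/perimeters/island counts are preserved). Overall, the cross-section is a single solid region. Undo the 5° rotation: the query point maps to (2.129, -11.228) in the un-rotated model frame. The nearest boundary edge runs (3.06, -7.39)→(1.56, -7.85); distance from the point to it = 3.43 mm. The point is not inside any of the regions above, so it lies outside the cross-section (3.43 mm from the nearest boundary).

outside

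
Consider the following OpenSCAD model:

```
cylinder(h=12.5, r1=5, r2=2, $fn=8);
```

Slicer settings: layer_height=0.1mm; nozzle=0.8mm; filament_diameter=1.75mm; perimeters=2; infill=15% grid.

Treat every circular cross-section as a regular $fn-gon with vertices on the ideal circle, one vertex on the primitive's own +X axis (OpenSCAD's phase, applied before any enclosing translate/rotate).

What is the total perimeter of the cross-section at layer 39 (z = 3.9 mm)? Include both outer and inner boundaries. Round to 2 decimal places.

At z = 3.9 mm: the cone: at t=0.312 of its height the radius interpolates to r₁+(r₂−r₁)t = 4.064, giving a regular 8-gon of that circumradius (perimeter = 2·8·4.064·sin(180°/8) = 24.88 mm). Overall, the cross-section is a single solid region. Total boundary length (outer) = 24.88 mm.

24.88 mm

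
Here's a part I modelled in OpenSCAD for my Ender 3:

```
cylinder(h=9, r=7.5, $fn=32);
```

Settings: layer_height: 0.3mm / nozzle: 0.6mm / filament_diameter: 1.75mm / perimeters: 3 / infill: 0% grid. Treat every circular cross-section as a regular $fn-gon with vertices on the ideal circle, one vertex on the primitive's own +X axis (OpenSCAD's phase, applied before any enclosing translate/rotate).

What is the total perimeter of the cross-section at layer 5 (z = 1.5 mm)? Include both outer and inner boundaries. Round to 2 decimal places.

47.05 mm

At z = 1.5 mm: the r=7.5 cylinder gives a regular 32-gon of circumradius 7.5 (constant along its height) (perimeter = 2·32·7.500·sin(180°/32) = 47.05 mm). Overall, the cross-section is a single solid region. Total boundary length (outer) = 47.05 mm.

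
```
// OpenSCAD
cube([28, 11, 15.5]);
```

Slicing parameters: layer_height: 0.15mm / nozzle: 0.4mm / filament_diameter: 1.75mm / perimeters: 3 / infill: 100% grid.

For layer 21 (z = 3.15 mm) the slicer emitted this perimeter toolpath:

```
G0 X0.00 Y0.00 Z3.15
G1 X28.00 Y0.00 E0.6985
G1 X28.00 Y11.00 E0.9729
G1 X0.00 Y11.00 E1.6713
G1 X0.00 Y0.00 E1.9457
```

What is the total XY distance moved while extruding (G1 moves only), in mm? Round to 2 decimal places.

78.00 mm

Sum the Euclidean lengths of each G1 segment: total = 78.00 mm.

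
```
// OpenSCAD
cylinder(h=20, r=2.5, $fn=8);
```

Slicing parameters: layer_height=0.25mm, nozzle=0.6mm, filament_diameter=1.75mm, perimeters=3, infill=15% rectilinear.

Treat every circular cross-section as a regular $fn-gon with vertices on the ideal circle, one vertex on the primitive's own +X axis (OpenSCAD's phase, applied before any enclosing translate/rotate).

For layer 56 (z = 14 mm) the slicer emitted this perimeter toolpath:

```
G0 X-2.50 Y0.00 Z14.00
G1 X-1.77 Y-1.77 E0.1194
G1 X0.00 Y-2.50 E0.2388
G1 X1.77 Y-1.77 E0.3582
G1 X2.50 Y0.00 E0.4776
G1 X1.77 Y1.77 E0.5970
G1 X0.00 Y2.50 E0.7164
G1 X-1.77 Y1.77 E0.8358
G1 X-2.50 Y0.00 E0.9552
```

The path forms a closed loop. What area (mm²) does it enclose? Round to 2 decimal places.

17.70 mm²

Apply the shoelace formula to the sequence of (X, Y) vertices; enclosed area = 17.70 mm².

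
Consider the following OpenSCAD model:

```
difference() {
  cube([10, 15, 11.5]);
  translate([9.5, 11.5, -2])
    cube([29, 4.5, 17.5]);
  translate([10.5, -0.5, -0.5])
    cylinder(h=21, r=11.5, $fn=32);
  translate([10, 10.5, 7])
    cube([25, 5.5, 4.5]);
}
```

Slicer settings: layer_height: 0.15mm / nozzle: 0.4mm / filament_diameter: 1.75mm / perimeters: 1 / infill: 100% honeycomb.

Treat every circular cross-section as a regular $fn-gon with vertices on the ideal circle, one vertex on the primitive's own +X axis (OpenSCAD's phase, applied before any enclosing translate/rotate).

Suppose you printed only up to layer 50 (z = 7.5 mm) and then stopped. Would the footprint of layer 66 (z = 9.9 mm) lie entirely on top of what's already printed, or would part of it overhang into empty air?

Compare the two slices. At z = 7.5: the cube is present — its section is the full 10×15 rectangle (area 150.00 mm²); the 29×4.5 cube at (9.5, 11.5) contributes its full rectangle (area 130.50 mm²); the cylinder at (10.5, -0.5): section is a regular 32-gon, circumradius r=11.5 (area = (32/2)·11.500²·sin(360°/32) = 412.81 mm²); the cube at (10, 10.5) (footprint 25×5.5) is included at this height (area 137.50 mm²); Taking the first minus the rest: starting from the 10×15 cube (150.00 mm²), the 29×4.5 cube at (9.5, 11.5) partially overlaps it — only the 1.75 mm² overlap (of its 130.50 mm²) is removed, clipping the outline; the r=11.5 cylinder at (10.5, -0.5) partially overlaps it — only the 89.48 mm² overlap (of its 412.81 mm²) is removed, clipping the outline; the 25×5.5 cube at (10, 10.5) misses the remaining region (no effect) — area = 58.77 mm². At z = 9.9: the cube is present — its section is the full 10×15 rectangle (area 150.00 mm²); the 29×4.5 cube at (9.5, 11.5) contributes its full rectangle (area 130.50 mm²); the cylinder at (10.5, -0.5): section is a regular 32-gon, circumradius r=11.5 (area = (32/2)·11.500²·sin(360°/32) = 412.81 mm²); the cube at (10, 10.5) (footprint 25×5.5) is included at this height (area 137.50 mm²); Taking the first minus the rest: starting from the 10×15 cube (150.00 mm²), the 29×4.5 cube at (9.5, 11.5) partially overlaps it — only the 1.75 mm² overlap (of its 130.50 mm²) is removed, clipping the outline; the r=11.5 cylinder at (10.5, -0.5) partially overlaps it — only the 89.48 mm² overlap (of its 412.81 mm²) is removed, clipping the outline; the 25×5.5 cube at (10, 10.5) misses the remaining region (no effect) — area = 58.77 mm². Checking containment: the cross-section at z = 9.9 is a subset of the cross-section at z = 7.5.

entirely on top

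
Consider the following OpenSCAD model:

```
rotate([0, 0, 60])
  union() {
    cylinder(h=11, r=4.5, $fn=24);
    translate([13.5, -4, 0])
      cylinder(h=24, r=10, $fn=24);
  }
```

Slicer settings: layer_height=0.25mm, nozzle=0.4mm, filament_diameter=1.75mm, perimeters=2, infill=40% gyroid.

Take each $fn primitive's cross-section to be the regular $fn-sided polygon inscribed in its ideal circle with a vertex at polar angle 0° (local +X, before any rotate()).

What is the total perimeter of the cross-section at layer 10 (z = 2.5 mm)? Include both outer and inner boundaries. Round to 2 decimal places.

At z = 2.5 mm: the r=4.5 cylinder contributes a regular 24-gon of circumradius 4.5 (perimeter = 2·24·4.500·sin(180°/24) = 28.19 mm); the cylinder at (13.5, -4): section is a regular 24-gon, circumradius r=10 (perimeter = 2·24·10.000·sin(180°/24) = 62.65 mm); Taking the union: the regions partially overlap (shared area 0.64 mm²), so the edge portions inside another operand are dropped and the merged outline is re-measured after clipping — boundary = 85.24 mm; (whole slice rotated 60° about Z — lengths, areas and connectivity unchanged). Overall, the cross-section is a single solid region. Total boundary length (outer) = 85.24 mm.

85.24 mm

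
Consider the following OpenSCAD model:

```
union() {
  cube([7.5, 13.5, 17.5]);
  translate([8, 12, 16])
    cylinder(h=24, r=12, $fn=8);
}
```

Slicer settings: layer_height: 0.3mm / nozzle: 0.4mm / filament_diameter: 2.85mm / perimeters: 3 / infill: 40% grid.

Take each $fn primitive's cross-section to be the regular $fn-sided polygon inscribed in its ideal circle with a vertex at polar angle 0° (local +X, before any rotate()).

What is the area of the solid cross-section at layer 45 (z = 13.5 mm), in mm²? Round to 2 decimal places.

101.25 mm²

At z = 13.5 mm: the cube (footprint 7.5×13.5) is included at this height (area 101.25 mm²); the cylinder at (8, 12) is absent (z outside [16, 40]); Merging all regions: only the 7.5×13.5 cube is present, so the union is just that shape — area = 101.25 mm². Overall, the cross-section is a single solid region. Net area = 101.25 mm².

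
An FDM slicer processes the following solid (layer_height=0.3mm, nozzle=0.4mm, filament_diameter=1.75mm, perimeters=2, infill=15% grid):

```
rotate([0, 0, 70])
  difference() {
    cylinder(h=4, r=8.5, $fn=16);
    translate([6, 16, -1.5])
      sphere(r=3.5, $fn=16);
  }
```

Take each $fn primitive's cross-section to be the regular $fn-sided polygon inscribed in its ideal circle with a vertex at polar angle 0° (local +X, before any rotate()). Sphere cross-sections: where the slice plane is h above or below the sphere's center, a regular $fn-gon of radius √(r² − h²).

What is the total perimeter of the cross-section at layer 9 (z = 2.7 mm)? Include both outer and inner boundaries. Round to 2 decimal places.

At z = 2.7 mm: the r=8.5 cylinder contributes a regular 16-gon of circumradius 8.5 (perimeter = 2·16·8.500·sin(180°/16) = 53.06 mm); the sphere at (6, 16) is absent (|z−center|=4.200 > r=3.5); Subtracting the remaining from the first: none of the subtracted shapes is present at this height, so the r=8.5 cylinder is unchanged — boundary = 53.06 mm; (whole slice rotated 70° about Z — lengths, areas and connectivity unchanged). Overall, the cross-section is a single solid region. Total boundary length (outer) = 53.06 mm.

53.06 mm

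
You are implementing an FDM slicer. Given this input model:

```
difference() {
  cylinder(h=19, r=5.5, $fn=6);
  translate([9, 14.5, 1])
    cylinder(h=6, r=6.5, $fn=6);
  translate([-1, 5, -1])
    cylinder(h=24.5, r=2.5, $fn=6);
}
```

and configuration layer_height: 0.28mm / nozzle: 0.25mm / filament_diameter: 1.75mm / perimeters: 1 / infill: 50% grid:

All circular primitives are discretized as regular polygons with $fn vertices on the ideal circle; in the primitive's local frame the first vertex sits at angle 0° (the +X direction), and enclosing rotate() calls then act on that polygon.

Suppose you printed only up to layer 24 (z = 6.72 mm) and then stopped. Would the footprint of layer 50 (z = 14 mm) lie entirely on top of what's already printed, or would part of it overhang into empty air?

Compare the two slices. At z = 6.72: the r=5.5 cylinder gives a regular 6-gon of circumradius 5.5 (constant along its height) (area = (6/2)·5.500²·sin(360°/6) = 78.59 mm²); the r=6.5 cylinder at (9, 14.5) contributes a regular 6-gon of circumradius 6.5 (area = (6/2)·6.500²·sin(360°/6) = 109.77 mm²); the r=2.5 cylinder at (-1, 5) contributes a regular 6-gon of circumradius 2.5 (area = (6/2)·2.500²·sin(360°/6) = 16.24 mm²); Taking the first minus the rest: starting from the r=5.5 cylinder (78.59 mm²), the r=6.5 cylinder at (9, 14.5) misses the remaining region (no effect); the r=2.5 cylinder at (-1, 5) partially overlaps it — only the 6.80 mm² overlap (of its 16.24 mm²) is removed, clipping the outline — area = 71.79 mm². At z = 14: the cylinder: section is a regular 6-gon, circumradius r=5.5 (area = (6/2)·5.500²·sin(360°/6) = 78.59 mm²); the cylinder at (9, 14.5) is absent (z outside [1, 7]); the r=2.5 cylinder at (-1, 5) contributes a regular 6-gon of circumradius 2.5 (area = (6/2)·2.500²·sin(360°/6) = 16.24 mm²); After the difference (first − rest): starting from the r=5.5 cylinder (78.59 mm²), the r=2.5 cylinder at (-1, 5) partially overlaps it — only the 6.80 mm² overlap (of its 16.24 mm²) is removed, clipping the outline — area = 71.79 mm². Checking containment: the cross-section at z = 14 is a subset of the cross-section at z = 6.72.

entirely on top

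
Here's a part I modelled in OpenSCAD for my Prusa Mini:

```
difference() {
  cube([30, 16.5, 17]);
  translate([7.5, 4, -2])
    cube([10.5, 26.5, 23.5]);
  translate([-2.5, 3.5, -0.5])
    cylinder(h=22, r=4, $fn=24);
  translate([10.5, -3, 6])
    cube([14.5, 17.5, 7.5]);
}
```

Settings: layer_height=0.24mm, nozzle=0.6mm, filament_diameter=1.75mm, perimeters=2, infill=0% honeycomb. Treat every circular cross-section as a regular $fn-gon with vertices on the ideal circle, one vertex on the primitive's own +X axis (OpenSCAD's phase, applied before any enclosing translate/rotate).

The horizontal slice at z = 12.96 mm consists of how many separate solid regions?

2

At z = 12.96 mm: the 30×16.5 cube contributes its full rectangle; the 10.5×26.5 cube at (7.5, 4) contributes its full rectangle; the r=4 cylinder at (-2.5, 3.5) contributes a regular 24-gon of circumradius 4; the 14.5×17.5 cube at (10.5, -3) contributes its full rectangle; Taking the first minus the rest: starting from the 30×16.5 cube, the 10.5×26.5 cube at (7.5, 4) partially overlaps it — only the 131.25 mm² overlap (of its 278.25 mm²) is removed, clipping the outline; the r=4 cylinder at (-2.5, 3.5) partially overlaps it — only the 6.36 mm² overlap (of its 49.69 mm²) is removed, clipping the outline; the 14.5×17.5 cube at (10.5, -3) partially overlaps it — only the 131.50 mm² overlap (of its 253.75 mm²) is removed, clipping the outline — 2 connected regions. The result has 2 disconnected regions.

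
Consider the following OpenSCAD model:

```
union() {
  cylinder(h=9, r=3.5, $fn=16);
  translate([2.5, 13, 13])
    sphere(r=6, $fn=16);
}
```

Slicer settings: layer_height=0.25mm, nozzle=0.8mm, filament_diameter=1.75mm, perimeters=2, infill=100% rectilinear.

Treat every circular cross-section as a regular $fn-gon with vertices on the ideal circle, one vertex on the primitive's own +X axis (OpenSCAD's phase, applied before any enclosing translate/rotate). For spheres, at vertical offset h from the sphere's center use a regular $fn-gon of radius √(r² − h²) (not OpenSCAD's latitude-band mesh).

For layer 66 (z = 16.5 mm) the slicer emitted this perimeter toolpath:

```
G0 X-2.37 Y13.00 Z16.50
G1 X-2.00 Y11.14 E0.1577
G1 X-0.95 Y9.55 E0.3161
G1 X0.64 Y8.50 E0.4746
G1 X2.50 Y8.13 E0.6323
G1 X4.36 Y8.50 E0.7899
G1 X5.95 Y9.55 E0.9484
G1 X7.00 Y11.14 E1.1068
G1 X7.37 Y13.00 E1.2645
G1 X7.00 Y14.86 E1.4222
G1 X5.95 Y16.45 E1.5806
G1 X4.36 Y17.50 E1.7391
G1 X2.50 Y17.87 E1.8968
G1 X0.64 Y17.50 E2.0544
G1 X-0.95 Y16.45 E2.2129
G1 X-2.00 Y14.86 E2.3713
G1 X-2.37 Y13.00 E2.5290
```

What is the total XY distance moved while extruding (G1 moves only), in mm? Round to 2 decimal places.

30.41 mm

Sum the Euclidean lengths of each G1 segment: total = 30.41 mm.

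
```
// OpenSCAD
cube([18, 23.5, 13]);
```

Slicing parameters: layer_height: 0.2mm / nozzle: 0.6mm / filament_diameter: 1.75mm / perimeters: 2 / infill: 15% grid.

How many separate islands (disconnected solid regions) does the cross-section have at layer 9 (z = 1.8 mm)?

1

At z = 1.8 mm: the cube (footprint 18×23.5) is included at this height. Overall, the cross-section is a single solid region. Island count = 1.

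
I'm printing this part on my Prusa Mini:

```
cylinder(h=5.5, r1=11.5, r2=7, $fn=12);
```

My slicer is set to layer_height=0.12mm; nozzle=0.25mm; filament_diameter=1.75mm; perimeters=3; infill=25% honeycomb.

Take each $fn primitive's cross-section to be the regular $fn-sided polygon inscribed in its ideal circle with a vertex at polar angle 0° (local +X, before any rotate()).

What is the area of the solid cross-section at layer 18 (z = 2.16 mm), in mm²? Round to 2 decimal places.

284.18 mm²

At z = 2.16 mm: the cone: at t=0.393 of its height the radius interpolates to r₁+(r₂−r₁)t = 9.733, giving a regular 12-gon of that circumradius (area = (12/2)·9.733²·sin(360°/12) = 284.18 mm²). Overall, the cross-section is a single solid region. Net area = 284.18 mm².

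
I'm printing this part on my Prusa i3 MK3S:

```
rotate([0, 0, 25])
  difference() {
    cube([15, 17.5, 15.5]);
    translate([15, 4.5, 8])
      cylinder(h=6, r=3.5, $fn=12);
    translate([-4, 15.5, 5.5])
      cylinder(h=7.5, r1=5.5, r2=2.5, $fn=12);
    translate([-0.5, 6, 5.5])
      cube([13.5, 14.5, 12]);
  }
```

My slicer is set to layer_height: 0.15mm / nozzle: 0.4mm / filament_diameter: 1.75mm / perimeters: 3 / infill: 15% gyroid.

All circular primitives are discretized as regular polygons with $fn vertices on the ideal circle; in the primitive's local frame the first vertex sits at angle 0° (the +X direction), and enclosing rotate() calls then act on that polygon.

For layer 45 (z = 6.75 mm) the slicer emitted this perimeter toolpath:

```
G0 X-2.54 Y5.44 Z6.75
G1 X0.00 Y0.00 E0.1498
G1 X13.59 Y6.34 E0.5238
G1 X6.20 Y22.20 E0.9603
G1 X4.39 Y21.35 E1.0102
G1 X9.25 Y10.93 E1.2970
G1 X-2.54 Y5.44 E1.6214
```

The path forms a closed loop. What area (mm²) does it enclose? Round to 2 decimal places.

112.94 mm²

Apply the shoelace formula to the sequence of (X, Y) vertices; enclosed area = 112.94 mm².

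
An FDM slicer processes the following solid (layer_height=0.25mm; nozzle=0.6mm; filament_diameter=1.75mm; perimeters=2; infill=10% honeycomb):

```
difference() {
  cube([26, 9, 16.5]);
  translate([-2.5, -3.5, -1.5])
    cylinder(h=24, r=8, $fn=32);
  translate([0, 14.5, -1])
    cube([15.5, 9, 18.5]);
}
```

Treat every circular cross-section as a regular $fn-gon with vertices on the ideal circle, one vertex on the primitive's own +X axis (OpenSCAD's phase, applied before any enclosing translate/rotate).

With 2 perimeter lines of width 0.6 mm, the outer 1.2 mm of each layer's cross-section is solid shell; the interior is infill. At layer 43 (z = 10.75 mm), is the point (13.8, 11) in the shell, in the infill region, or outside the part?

outside

At z = 10.75 mm: the cube (footprint 26×9) is included at this height; the r=8 cylinder at (-2.5, -3.5) gives a regular 32-gon of circumradius 8 (constant along its height); the cube at (0, 14.5) (footprint 15.5×9) is included at this height; Subtracting the remaining from the first: starting from the 26×9 cube, the r=8 cylinder at (-2.5, -3.5) partially overlaps it — only the 12.10 mm² overlap (of its 199.77 mm²) is removed, clipping the outline; the 15.5×9 cube at (0, 14.5) misses the remaining region (no effect) — 1 connected region. Overall, the cross-section is a single solid region. The nearest boundary edge runs (0.00, 9.00)→(26.00, 9.00); distance from the point to it = 2.00 mm. The point is not inside any of the regions above, so it lies outside the cross-section (2.00 mm from the nearest boundary).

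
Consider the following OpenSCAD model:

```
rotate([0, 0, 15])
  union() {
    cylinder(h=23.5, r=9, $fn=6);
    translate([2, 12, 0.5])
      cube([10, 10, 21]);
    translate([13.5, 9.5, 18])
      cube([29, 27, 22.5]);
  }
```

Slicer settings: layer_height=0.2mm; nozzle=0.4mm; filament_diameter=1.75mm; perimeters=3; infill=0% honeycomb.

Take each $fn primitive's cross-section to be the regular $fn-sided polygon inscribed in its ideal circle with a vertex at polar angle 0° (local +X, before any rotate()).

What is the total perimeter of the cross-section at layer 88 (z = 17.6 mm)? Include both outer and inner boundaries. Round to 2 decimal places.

94.00 mm

At z = 17.6 mm: the r=9 cylinder gives a regular 6-gon of circumradius 9 (constant along its height) (perimeter = 2·6·9.000·sin(180°/6) = 54.00 mm); the cube at (2, 12) (footprint 10×10) is included at this height (perimeter 40.00 mm); the cube at (13.5, 9.5) does not reach this height (z outside [18, 40.5]); Combining (union): the 2 present regions are separate (no shared area or edge), so areas and boundary lengths simply add and each stays a separate island — boundary = 94.00 mm; (whole slice rotated 15° about Z — lengths, areas and connectivity unchanged). Overall, the cross-section has 2 separate islands. Total boundary length (outer) = 94.00 mm.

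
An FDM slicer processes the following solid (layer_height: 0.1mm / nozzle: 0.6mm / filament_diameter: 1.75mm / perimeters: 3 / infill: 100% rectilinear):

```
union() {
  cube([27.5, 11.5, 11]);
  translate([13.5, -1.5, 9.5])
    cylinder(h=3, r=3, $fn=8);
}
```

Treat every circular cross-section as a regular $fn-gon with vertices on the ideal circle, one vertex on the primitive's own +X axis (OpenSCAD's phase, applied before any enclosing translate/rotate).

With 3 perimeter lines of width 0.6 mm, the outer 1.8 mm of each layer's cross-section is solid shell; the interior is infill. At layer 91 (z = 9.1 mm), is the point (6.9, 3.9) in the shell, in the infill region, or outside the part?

infill

At z = 9.1 mm: the cube (footprint 27.5×11.5) is included at this height; the cylinder at (13.5, -1.5) is not intersected at this z (z outside [9.5, 12.5]); Taking the union: only the 27.5×11.5 cube is present, so the union is just that shape — 1 connected region. Overall, the cross-section is a single solid region. The nearest boundary edge runs (0.00, 0.00)→(27.50, 0.00); distance from the point to it = 3.90 mm. The point is inside the cross-section and 3.90 mm from the nearest boundary — more than the 1.8 mm shell width (3 × 0.6), so it's in the infill interior.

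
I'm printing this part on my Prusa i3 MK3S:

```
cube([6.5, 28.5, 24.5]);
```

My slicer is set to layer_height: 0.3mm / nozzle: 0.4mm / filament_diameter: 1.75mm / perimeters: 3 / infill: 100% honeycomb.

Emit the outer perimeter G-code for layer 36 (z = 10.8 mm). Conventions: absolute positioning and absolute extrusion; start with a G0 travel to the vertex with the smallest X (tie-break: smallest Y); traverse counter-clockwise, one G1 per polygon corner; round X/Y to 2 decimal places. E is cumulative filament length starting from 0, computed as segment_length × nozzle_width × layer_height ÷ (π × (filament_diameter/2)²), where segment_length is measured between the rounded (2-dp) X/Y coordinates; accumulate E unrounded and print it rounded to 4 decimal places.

G0 X0.00 Y0.00 Z10.80
G1 X6.50 Y0.00 E0.3243
G1 X6.50 Y28.50 E1.7462
G1 X0.00 Y28.50 E2.0704
G1 X0.00 Y0.00 E3.4923

At z = 10.8 mm: the 6.5×28.5 cube contributes its full rectangle. The outline is a single polygon with 4 vertices. Extrusion per mm of travel: 0.4 × 0.3 / (π × 0.875²) = 0.049890. Accumulating E over each segment gives final E = 3.4923.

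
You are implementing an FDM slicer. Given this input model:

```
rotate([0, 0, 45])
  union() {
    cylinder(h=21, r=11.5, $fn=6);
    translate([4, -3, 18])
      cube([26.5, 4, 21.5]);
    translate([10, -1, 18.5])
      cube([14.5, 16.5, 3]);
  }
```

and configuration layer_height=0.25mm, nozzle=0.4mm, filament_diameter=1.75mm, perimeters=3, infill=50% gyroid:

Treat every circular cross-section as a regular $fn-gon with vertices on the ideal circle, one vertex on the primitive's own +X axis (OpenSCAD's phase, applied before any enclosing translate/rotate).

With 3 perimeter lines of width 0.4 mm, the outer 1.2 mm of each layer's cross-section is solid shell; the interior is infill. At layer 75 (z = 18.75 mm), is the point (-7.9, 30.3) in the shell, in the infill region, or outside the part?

outside

At z = 18.75 mm: the r=11.5 cylinder contributes a regular 6-gon of circumradius 11.5; the cube at (4, -3) is present — its section is the full 26.5×4 rectangle; the 14.5×16.5 cube at (10, -1) contributes its full rectangle; Combining (union): the regions partially overlap (shared area 56.85 mm²), so overlapping operands fuse into one piece — 1 connected region; (whole slice rotated 45° about Z — lengths, areas and connectivity unchanged). Overall, the cross-section is a single solid region. Undo the 45° rotation: the query point maps to (15.839, 27.011) in the un-rotated model frame. The nearest boundary edge runs (10.00, 15.50)→(24.50, 15.50); distance from the point to it = 11.51 mm. The point is not inside any of the regions above, so it lies outside the cross-section (11.51 mm from the nearest boundary).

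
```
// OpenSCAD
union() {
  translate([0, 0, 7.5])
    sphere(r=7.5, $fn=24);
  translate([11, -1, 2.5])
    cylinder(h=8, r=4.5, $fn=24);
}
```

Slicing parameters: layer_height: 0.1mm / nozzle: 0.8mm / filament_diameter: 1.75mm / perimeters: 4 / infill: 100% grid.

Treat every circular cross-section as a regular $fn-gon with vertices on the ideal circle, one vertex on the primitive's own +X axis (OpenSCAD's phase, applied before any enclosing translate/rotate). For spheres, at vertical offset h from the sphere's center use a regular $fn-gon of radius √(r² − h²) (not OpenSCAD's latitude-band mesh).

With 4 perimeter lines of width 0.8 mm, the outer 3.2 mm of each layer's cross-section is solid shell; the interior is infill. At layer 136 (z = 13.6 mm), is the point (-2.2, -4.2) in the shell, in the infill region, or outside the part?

At z = 13.6 mm: the r=7.5 sphere slices to a regular 24-gon of circumradius 4.363 (√(r²−h²) with h=6.1 from center); the cylinder at (11, -1) is absent (z outside [2.5, 10.5]); Taking the union: only the r=7.5 sphere is present, so the union is just that shape — 1 connected region. Overall, the cross-section is a single solid region. The nearest boundary edge runs (-2.18, -3.78)→(-1.13, -4.21); distance from the point to it = 0.40 mm. The point is not inside any of the regions above, so it lies outside the cross-section (0.40 mm from the nearest boundary).

outside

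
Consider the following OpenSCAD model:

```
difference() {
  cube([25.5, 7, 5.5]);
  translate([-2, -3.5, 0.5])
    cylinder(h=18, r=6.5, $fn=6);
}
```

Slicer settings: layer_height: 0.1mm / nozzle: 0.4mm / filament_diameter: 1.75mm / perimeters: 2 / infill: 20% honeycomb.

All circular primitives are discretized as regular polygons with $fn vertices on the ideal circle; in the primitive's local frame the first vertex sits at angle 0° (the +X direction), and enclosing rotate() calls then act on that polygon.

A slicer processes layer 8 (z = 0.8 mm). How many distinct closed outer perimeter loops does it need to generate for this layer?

At z = 0.8 mm: the cube is present — its section is the full 25.5×7 rectangle; the r=6.5 cylinder at (-2, -3.5) contributes a regular 6-gon of circumradius 6.5; Taking the first minus the rest: starting from the 25.5×7 cube, the r=6.5 cylinder at (-2, -3.5) partially overlaps it — only the 3.97 mm² overlap (of its 109.77 mm²) is removed, clipping the outline — 1 connected region. The result has 1 disconnected region.

1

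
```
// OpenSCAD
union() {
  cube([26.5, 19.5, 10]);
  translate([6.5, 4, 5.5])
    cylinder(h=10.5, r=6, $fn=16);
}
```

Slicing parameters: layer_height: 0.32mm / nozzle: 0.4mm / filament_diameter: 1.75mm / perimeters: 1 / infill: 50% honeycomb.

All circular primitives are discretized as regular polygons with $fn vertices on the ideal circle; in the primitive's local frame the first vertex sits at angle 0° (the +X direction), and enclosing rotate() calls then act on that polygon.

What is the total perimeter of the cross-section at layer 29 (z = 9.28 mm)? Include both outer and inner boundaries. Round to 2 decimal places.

At z = 9.28 mm: the cube (footprint 26.5×19.5) is included at this height (perimeter 92.00 mm); the r=6 cylinder at (6.5, 4) gives a regular 16-gon of circumradius 6 (constant along its height) (perimeter = 2·16·6.000·sin(180°/16) = 37.46 mm); Combining (union): the regions partially overlap (shared area 98.56 mm²), so the edge portions inside another operand are dropped and the merged outline is re-measured after clipping — boundary = 93.14 mm. Overall, the cross-section is a single solid region. Total boundary length (outer) = 93.14 mm.

93.14 mm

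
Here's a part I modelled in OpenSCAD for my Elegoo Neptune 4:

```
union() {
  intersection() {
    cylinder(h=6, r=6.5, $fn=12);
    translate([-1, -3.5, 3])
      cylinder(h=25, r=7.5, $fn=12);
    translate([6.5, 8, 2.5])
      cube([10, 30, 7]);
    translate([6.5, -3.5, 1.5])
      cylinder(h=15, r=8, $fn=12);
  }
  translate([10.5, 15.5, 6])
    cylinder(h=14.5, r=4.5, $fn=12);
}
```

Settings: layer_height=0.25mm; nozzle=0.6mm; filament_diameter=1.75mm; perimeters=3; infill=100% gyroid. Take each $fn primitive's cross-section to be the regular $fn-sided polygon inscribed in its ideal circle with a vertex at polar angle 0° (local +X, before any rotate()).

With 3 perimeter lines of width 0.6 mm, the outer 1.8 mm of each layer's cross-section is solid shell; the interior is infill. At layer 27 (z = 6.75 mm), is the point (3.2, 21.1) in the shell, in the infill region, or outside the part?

outside

At z = 6.75 mm: the cylinder is absent (z outside [0, 6]); the r=7.5 cylinder at (-1, -3.5) gives a regular 12-gon of circumradius 7.5 (constant along its height); the cube at (6.5, 8) is present — its section is the full 10×30 rectangle; the r=8 cylinder at (6.5, -3.5) gives a regular 12-gon of circumradius 8 (constant along its height); Keeping only the common overlap: at least one operand is absent at this height, so nothing remains; the cylinder at (10.5, 15.5): section is a regular 12-gon, circumradius r=4.5; Taking the union: only the r=4.5 cylinder at (10.5, 15.5) is present, so the union is just that shape — 1 connected region. Overall, the cross-section is a single solid region. The nearest boundary edge runs (8.25, 19.40)→(6.60, 17.75); distance from the point to it = 4.78 mm. The point is not inside any of the regions above, so it lies outside the cross-section (4.78 mm from the nearest boundary).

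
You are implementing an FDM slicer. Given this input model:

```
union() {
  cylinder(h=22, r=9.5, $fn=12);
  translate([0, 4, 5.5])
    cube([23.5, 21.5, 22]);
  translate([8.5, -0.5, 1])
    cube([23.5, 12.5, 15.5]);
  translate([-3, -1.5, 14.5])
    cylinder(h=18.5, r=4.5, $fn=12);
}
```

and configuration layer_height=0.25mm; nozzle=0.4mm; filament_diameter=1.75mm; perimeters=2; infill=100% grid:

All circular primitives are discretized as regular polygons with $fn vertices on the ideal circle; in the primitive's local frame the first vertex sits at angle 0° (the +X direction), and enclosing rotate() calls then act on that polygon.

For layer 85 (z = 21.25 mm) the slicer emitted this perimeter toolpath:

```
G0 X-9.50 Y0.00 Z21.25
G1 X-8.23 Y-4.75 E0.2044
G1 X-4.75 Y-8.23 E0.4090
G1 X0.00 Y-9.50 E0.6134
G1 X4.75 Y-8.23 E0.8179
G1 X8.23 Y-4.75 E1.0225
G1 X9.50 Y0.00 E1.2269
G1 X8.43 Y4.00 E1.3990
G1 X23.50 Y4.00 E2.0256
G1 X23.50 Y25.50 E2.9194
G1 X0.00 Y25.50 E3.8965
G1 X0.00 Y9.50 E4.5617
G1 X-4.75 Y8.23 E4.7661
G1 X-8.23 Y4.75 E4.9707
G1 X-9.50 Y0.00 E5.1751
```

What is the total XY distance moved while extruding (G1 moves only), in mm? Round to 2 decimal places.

Sum the Euclidean lengths of each G1 segment: total = 124.48 mm.

124.48 mm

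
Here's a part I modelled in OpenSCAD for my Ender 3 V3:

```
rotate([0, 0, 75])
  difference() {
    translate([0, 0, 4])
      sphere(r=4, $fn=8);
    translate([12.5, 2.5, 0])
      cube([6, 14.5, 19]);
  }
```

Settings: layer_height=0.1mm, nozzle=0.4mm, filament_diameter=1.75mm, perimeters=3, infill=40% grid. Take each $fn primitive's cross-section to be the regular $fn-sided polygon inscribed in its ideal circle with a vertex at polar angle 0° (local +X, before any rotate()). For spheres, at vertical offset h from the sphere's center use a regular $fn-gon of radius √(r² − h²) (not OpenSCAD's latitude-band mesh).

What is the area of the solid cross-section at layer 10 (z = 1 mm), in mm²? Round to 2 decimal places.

At z = 1 mm: the r=4 sphere slices to a regular 8-gon of circumradius 2.646 (√(r²−h²) with h=3 from center) (area = (8/2)·2.646²·sin(360°/8) = 19.80 mm²); the 6×14.5 cube at (12.5, 2.5) contributes its full rectangle (area 87.00 mm²); Taking the first minus the rest: starting from the r=4 sphere (19.80 mm²), the 6×14.5 cube at (12.5, 2.5) misses the remaining region (no effect) — area = 19.80 mm²; (whole slice rotated 75° about Z — lengths, areas and connectivity unchanged). Overall, the cross-section is a single solid region. Net area = 19.80 mm².

19.80 mm²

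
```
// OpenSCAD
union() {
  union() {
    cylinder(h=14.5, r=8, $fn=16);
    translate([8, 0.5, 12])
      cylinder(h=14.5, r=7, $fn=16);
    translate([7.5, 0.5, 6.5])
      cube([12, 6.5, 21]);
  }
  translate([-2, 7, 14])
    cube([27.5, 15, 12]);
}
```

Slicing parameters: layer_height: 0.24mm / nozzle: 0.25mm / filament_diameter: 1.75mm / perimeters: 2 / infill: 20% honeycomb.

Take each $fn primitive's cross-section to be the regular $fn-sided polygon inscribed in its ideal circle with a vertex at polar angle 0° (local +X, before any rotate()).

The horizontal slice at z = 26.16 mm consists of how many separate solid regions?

1

At z = 26.16 mm: the cylinder does not reach this height (z outside [0, 14.5]); the r=7 cylinder at (8, 0.5) gives a regular 16-gon of circumradius 7 (constant along its height); the 12×6.5 cube at (7.5, 0.5) contributes its full rectangle; Taking the union: the regions partially overlap (shared area 40.12 mm²), so overlapping operands fuse into one piece — 1 connected region; the cube at (-2, 7) is absent (z outside [14, 26]); Taking the union: only the result so far is present, so the union is just that shape — 1 connected region. The result has 1 disconnected region.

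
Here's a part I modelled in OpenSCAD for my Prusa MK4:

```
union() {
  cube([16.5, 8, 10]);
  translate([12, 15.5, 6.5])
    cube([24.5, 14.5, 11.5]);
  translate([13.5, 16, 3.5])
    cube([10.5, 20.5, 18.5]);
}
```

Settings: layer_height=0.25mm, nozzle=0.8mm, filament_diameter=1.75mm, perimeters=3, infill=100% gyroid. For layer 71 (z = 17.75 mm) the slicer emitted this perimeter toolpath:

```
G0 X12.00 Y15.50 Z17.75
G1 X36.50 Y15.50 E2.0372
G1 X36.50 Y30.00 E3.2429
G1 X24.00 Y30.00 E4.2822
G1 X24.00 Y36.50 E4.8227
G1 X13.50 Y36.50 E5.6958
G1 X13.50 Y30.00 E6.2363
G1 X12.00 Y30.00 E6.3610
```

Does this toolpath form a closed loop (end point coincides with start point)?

Start point (G0): (12.00, 15.50). End point (last G1): the path does not return to the start — open.

no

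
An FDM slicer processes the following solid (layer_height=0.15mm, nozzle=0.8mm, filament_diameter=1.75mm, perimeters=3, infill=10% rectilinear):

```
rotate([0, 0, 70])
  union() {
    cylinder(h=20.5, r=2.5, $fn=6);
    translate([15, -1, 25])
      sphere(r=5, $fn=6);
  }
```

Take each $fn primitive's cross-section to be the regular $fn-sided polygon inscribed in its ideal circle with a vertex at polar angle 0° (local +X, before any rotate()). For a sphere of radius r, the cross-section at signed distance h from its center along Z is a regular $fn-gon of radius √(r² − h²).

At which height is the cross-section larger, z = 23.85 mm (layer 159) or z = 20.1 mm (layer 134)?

layer 159 (z = 23.85 mm)

Layer 159 (z = 23.85): the cylinder is not intersected at this z (z outside [0, 20.5]); the r=5 sphere at (15, -1) slices to a regular 6-gon of circumradius 4.866 (√(r²−h²) with h=1.15 from center) (area = (6/2)·4.866²·sin(360°/6) = 61.52 mm²); Merging all regions: only the r=5 sphere at (15, -1) is present, so the union is just that shape — area = 61.52 mm²; (rotated 70° about Z; rotation is an isometry so areas/perimeters/island counts are preserved). So its area = 61.52 mm². Layer 134 (z = 20.1): the r=2.5 cylinder gives a regular 6-gon of circumradius 2.5 (constant along its height) (area = (6/2)·2.500²·sin(360°/6) = 16.24 mm²); the r=5 sphere at (15, -1) contributes a regular 6-gon of circumradius √(5²−4.9²) = 0.995 (area = (6/2)·0.995²·sin(360°/6) = 2.57 mm²); Merging all regions: the 2 present regions are separate (no shared area or edge), so areas and boundary lengths simply add and each stays a separate island — area = 18.81 mm²; (whole slice rotated 70° about Z — lengths, areas and connectivity unchanged). So its area = 18.81 mm². Layer 159 is larger (61.52 vs 18.81 mm²).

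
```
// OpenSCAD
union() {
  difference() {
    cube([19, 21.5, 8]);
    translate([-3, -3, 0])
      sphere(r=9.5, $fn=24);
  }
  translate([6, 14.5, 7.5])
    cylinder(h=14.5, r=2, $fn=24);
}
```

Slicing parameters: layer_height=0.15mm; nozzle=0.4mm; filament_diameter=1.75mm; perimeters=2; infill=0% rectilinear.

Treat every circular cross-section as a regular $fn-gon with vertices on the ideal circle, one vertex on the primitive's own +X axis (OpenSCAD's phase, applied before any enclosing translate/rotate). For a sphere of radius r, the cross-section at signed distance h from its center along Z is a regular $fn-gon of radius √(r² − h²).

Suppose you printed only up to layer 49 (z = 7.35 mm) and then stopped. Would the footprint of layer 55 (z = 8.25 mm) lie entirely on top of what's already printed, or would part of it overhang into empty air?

entirely on top

Compare the two slices. At z = 7.35: the cube is present — its section is the full 19×21.5 rectangle (area 408.50 mm²); the sphere at (-3, -3): section is a regular 24-gon, circumradius = √(r²−h²) = √(9.5²−7.35²) = 6.019 (area = (24/2)·6.019²·sin(360°/24) = 112.52 mm²); Taking the first minus the rest: starting from the 19×21.5 cube (408.50 mm²), the r=9.5 sphere at (-3, -3) partially overlaps it — only the 2.79 mm² overlap (of its 112.52 mm²) is removed, clipping the outline — area = 405.71 mm²; the cylinder at (6, 14.5) does not reach this height (z outside [7.5, 22]); Combining (union): only the result so far is present, so the union is just that shape — area = 405.71 mm². At z = 8.25: the cube is absent (z outside [0, 8]); the r=9.5 sphere at (-3, -3) contributes a regular 24-gon of circumradius √(9.5²−8.25²) = 4.710 (area = (24/2)·4.710²·sin(360°/24) = 68.91 mm²); Taking the first minus the rest: the first operand is absent here, so nothing remains; the cylinder at (6, 14.5): section is a regular 24-gon, circumradius r=2 (area = (24/2)·2.000²·sin(360°/24) = 12.42 mm²); Merging all regions: only the r=2 cylinder at (6, 14.5) is present, so the union is just that shape — area = 12.42 mm². Checking containment: the cross-section at z = 8.25 is a subset of the cross-section at z = 7.35.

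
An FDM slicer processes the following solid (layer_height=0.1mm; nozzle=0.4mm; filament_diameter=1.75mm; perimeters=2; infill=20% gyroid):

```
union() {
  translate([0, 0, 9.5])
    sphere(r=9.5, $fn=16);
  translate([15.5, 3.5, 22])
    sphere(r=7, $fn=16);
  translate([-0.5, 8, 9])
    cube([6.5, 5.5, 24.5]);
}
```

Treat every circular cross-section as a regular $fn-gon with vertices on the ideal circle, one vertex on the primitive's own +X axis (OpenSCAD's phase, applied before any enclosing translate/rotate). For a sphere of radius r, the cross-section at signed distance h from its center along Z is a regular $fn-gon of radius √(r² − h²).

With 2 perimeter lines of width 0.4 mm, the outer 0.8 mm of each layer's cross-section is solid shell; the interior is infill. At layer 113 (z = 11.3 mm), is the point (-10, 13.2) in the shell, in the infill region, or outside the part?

outside

At z = 11.3 mm: the sphere: section is a regular 16-gon, circumradius = √(r²−h²) = √(9.5²−1.8²) = 9.328; the sphere at (15.5, 3.5) is absent (|z−center|=10.700 > r=7); the cube at (-0.5, 8) is present — its section is the full 6.5×5.5 rectangle; Merging all regions: the regions partially overlap (shared area 4.40 mm²), so overlapping operands fuse into one piece — 1 connected region. Overall, the cross-section is a single solid region. The nearest boundary edge runs (-6.60, 6.60)→(-3.57, 8.62); distance from the point to it = 7.38 mm. The point is not inside any of the regions above, so it lies outside the cross-section (7.38 mm from the nearest boundary).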